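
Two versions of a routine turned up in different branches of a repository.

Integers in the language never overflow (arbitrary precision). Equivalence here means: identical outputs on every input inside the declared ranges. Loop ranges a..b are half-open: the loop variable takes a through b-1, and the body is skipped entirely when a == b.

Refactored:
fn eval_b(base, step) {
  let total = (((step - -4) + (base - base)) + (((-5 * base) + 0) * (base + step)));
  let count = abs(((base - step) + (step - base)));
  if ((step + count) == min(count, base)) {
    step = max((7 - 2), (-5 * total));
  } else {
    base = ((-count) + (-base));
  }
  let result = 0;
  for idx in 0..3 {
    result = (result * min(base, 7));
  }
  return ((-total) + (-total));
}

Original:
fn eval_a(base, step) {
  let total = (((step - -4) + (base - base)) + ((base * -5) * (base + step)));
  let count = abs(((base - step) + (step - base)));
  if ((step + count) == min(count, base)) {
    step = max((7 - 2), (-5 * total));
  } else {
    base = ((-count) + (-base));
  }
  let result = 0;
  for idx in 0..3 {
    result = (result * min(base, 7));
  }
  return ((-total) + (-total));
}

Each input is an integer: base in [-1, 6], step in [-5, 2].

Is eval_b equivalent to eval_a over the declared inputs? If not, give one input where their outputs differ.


The two are interchangeable: arithmetic usage differs; also constant usage differs, and every declared input agrees.
One worked example (base=2, step=1) — eval_a: total=-25, then count=0, then ((step + count) == min(count, base)) is false, then base=-2, then result=0, then (idx=0), then result=0, then (idx=1), then result=0, then (idx=2), then result=0, then returns 50; eval_b: total=-25, then count=0, then ((step + count) == min(count, base)) is false, then base=-2, then result=0, then (idx=0), then result=0, then (idx=1), then result=0, then (idx=2), then result=0, then returns 50; agreement on 50.
Sweeping the whole domain (64 inputs) finds no disagreement.
verdict: equivalent


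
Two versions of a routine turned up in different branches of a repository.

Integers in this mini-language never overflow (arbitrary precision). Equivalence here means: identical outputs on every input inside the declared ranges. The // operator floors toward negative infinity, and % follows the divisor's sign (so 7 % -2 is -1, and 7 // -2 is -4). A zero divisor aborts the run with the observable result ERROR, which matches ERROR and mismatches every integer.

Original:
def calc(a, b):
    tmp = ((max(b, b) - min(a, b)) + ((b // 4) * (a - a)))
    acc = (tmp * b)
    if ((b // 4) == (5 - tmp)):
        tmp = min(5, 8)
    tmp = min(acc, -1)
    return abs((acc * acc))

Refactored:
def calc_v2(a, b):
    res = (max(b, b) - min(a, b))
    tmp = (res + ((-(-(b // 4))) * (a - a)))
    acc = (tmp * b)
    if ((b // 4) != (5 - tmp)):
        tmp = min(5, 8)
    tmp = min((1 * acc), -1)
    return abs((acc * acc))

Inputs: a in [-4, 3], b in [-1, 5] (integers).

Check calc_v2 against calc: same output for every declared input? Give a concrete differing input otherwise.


Although `((b // 4) == (5 - tmp))` became `((b // 4) != (5 - tmp))`, no input in the stated domain can expose it.
Spot check at a=3, b=2 — calc: tmp becomes 0; next acc becomes 0; next ((b // 4) == (5 - tmp)) evaluates to false; next tmp becomes -1; next final value 0. calc_v2: res becomes 0; next tmp becomes 0; next acc becomes 0; next ((b // 4) != (5 - tmp)) evaluates to true; next tmp becomes 5; next tmp becomes -1; next final value 0. Both give 0.
Every one of the 56 inputs gives matching results.
verdict: equivalent


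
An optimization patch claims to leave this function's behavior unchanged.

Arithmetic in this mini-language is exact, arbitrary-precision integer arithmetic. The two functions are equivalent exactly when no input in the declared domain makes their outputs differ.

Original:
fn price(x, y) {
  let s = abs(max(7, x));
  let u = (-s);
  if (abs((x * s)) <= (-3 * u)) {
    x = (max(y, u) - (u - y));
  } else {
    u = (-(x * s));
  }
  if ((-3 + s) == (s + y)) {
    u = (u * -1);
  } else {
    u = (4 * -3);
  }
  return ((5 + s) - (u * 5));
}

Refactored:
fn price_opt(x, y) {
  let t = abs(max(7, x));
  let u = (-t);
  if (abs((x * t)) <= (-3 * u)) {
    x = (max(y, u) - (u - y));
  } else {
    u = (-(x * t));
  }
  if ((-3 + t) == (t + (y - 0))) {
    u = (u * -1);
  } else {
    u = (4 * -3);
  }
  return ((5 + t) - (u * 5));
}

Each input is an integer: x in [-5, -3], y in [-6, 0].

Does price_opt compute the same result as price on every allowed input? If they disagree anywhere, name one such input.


Side by side, the visible changes include: arithmetic usage differs; constant usage differs; local variable names differ.
Tracing x=-5, y=-6: price: s := 7 | u := -7 | (abs((x * s)) <= (-3 * u)): false | u := 35 | ((-3 + s) == (s + y)): false | u := -12 | result 72 | price_opt: t := 7 | u := -7 | (abs((x * t)) <= (-3 * u)): false | u := 35 | ((-3 + t) == (t + (y - 0))): false | u := -12 | result 72 — matching result 72.
Across all 21 domain points the two functions coincide.
verdict: equivalent


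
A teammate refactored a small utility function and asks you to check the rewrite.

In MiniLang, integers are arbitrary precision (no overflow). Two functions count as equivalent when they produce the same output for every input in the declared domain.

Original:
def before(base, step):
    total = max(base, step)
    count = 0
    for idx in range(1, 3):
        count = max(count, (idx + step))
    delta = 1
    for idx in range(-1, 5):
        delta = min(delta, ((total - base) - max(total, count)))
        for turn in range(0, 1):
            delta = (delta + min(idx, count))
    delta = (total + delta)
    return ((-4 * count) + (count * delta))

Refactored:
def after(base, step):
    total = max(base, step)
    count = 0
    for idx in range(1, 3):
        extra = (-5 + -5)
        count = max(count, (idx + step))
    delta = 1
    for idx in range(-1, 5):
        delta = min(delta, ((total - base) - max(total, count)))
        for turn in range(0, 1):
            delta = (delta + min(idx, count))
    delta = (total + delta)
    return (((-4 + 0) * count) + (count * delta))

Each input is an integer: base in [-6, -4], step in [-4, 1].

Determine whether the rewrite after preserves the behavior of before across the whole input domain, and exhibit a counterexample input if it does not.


Equivalent. A substantive addition is an assignment to `extra` whose value nothing reads; no result depends on it.
Checked all 18 inputs in the declared domain: the outputs agree on every one.
One worked example (base=-5, step=-2) — before: total=-2, then count=0, then (idx=1), then count=0, then (idx=2), then count=0, then delta=1, then (idx=-1), then delta=1, then (turn=0), then delta=0, then (idx=0), then delta=0, then (turn=0), then delta=0, then (idx=1), then delta=0, then (turn=0), then delta=0, then (idx=2), then delta=0, then (turn=0), then delta=0, then (idx=3), then delta=0, then (turn=0), then delta=0, then (idx=4), then delta=0, then (turn=0), then delta=0, then delta=-2, then returns 0; after: total=-2, then count=0, then (idx=1), then extra=-10, then count=0, then (idx=2), then extra=-10, then count=0, then delta=1, then (idx=-1), then delta=1, then (turn=0), then delta=0, then (idx=0), then delta=0, then (turn=0), then delta=0, then (idx=1), then delta=0, then (turn=0), then delta=0, then (idx=2), then delta=0, then (turn=0), then delta=0, then (idx=3), then delta=0, then (turn=0), then delta=0, then (idx=4), then delta=0, then (turn=0), then delta=0, then delta=-2, then returns 0; agreement on 0.
verdict: equivalent


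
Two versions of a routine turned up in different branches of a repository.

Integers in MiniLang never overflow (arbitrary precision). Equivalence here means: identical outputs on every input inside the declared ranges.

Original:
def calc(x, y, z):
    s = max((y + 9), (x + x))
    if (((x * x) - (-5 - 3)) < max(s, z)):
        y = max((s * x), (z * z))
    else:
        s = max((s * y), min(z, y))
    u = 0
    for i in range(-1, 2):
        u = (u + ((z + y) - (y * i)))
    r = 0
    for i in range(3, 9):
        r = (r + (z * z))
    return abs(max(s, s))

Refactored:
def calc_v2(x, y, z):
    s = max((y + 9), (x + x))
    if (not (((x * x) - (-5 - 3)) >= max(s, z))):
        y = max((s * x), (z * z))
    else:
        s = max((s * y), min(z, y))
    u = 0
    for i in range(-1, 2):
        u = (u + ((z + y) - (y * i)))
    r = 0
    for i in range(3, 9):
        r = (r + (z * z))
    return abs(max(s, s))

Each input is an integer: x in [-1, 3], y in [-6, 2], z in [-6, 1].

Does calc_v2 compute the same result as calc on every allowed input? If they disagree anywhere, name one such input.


Behavior is preserved: although comparison usage differs, and boolean connective usage differs, the outputs never diverge.
One worked example (x=1, y=-5, z=-4) — calc: s becomes 4; next (((x * x) - (-5 - 3)) < max(s, z)) evaluates to false; next s becomes -5; next u becomes 0; next at i=-1:; next u becomes -14; next at i=0:; next u becomes -23; next at i=1:; next u becomes -27; next r becomes 0; next at i=3:; next r becomes 16; next at i=4:; next r becomes 32; next at i=5:; next r becomes 48; next at i=6:; next r becomes 64; next at i=7:; next r becomes 80; next at i=8:; next r becomes 96; next final value 5; calc_v2: s becomes 4; next (not (((x * x) - (-5 - 3)) >= max(s, z))) evaluates to false; next s becomes -5; next u becomes 0; next at i=-1:; next u becomes -14; next at i=0:; next u becomes -23; next at i=1:; next u becomes -27; next r becomes 0; next at i=3:; next r becomes 16; next at i=4:; next r becomes 32; next at i=5:; next r becomes 48; next at i=6:; next r becomes 64; next at i=7:; next r becomes 80; next at i=8:; next r becomes 96; next final value 5; agreement on 5.
An exhaustive pass over the 360 declared inputs shows identical outputs.
verdict: equivalent


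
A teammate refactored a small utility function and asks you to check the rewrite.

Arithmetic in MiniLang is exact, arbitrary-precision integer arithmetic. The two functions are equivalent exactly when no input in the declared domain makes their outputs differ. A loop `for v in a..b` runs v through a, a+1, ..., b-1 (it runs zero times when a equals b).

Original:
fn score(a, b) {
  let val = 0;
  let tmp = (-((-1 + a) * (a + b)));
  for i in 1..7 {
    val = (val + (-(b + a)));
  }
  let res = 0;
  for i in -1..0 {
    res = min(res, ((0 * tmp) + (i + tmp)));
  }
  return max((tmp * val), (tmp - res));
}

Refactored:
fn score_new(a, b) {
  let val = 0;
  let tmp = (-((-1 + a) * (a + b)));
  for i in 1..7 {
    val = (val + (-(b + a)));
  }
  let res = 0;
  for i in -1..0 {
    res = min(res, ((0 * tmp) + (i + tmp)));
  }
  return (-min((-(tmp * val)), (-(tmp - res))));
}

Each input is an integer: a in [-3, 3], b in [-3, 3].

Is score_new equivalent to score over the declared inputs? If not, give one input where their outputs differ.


This is a faithful refactor — min/max/abs usage differs, but the computed results match everywhere.
One worked example (a=-2, b=3) — score: val becomes 0; next tmp becomes 3; next at i=1:; next val becomes -1; next at i=2:; next val becomes -2; next at i=3:; next val becomes -3; next at i=4:; next val becomes -4; next at i=5:; next val becomes -5; next at i=6:; next val becomes -6; next res becomes 0; next at i=-1:; next res becomes 0; next final value 3; score_new: val becomes 0; next tmp becomes 3; next at i=1:; next val becomes -1; next at i=2:; next val becomes -2; next at i=3:; next val becomes -3; next at i=4:; next val becomes -4; next at i=5:; next val becomes -5; next at i=6:; next val becomes -6; next res becomes 0; next at i=-1:; next res becomes 0; next final value 3; agreement on 3.
Every one of the 49 inputs gives matching results.
verdict: equivalent


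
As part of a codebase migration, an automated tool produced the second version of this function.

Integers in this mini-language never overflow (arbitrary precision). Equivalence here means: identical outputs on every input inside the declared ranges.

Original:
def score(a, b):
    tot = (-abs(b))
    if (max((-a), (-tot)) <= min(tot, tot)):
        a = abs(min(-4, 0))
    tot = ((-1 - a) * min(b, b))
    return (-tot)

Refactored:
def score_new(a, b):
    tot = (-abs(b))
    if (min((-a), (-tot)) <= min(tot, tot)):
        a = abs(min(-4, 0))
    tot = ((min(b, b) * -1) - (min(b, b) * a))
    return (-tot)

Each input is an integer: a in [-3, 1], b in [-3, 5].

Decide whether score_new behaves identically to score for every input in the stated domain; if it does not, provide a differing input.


Evaluate both at a=1, b=-1.
score: tot = -1; (max((-a), (-tot)) <= min(tot, tot)) -> false; tot = 2; return -2
score_new: tot = -1; (min((-a), (-tot)) <= min(tot, tot)) -> true; a = 4; tot = 5; return -5
-2 != -5, so the rewrite changes behavior.
verdict: not equivalent; witness: a=1, b=-1


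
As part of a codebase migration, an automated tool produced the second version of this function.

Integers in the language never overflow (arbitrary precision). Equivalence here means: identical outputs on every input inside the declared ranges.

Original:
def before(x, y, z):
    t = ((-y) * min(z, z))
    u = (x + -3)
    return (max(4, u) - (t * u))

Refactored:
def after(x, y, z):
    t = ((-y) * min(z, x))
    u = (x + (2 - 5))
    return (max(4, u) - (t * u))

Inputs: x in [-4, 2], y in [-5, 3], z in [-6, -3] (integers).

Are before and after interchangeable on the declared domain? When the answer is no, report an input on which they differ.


Not equivalent: x=-4, y=-5, z=-3 separates them (-101 vs -136).
before: t=-15, then u=-7, then returns -101
after: t=-20, then u=-7, then returns -136
verdict: not equivalent; witness: x=-4, y=-5, z=-3


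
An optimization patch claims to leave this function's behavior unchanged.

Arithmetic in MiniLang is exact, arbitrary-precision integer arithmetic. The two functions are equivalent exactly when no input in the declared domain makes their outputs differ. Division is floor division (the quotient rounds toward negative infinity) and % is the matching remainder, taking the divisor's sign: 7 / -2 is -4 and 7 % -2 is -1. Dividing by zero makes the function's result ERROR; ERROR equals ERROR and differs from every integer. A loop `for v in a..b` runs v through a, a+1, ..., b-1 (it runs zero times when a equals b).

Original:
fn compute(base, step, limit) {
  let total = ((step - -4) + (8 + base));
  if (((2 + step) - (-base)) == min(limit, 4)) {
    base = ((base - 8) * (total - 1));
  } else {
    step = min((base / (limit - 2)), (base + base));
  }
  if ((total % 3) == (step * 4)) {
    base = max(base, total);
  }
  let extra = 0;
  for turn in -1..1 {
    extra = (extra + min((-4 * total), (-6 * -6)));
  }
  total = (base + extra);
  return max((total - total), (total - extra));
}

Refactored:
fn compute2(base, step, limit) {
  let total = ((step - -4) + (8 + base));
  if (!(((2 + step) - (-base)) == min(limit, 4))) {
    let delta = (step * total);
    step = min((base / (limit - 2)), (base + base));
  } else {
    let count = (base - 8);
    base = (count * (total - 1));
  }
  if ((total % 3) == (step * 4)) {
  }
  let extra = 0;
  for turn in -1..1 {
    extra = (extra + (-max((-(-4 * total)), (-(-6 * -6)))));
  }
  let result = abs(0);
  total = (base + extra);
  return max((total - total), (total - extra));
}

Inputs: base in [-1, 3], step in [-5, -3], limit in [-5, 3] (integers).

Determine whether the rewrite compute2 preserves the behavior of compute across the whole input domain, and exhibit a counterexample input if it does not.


There is a counterexample at base=0, step=-3, limit=-5: 9 on one side, 0 on the other.
compute: total = 9; (((2 + step) - (-base)) == min(limit, 4)) -> false; step = 0; ((total % 3) == (step * 4)) -> true; base = 9; extra = 0; [turn=-1]; extra = -36; [turn=0]; extra = -72; total = -63; return 9
compute2: total = 9; (!(((2 + step) - (-base)) == min(limit, 4))) -> true; delta = -27; step = 0; ((total % 3) == (step * 4)) -> true; extra = 0; [turn=-1]; extra = -36; [turn=0]; extra = -72; result = 0; total = -72; return 0
verdict: not equivalent; witness: base=0, step=-3, limit=-5


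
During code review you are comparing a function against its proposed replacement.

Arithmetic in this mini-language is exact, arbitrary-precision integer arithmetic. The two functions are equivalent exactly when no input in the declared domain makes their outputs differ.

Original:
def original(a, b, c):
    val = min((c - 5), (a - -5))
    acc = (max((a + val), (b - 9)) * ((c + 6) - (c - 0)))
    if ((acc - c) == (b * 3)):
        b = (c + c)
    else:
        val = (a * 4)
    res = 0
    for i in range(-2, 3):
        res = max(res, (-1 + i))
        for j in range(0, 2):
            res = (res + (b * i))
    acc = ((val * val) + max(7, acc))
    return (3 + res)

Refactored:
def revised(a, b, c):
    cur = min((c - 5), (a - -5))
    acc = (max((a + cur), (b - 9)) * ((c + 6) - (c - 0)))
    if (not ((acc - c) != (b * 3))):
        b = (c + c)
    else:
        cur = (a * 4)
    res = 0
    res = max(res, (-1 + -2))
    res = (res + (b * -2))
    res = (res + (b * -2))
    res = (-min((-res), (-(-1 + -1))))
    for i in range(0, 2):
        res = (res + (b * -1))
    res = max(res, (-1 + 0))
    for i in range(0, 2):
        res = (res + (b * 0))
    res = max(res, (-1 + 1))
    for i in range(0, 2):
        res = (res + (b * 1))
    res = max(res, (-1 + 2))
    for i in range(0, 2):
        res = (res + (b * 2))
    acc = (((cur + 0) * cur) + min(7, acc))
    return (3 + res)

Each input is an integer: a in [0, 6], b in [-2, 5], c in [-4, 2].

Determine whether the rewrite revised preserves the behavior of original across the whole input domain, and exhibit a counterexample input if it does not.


Equivalent. The one real change (`max(7, acc)` became `min(7, acc)`) has no effect anywhere in the declared ranges.
Every one of the 392 inputs gives matching results.
One worked example (a=2, b=-2, c=-3) — original: val=-8, then acc=-36, then ((acc - c) == (b * 3)) is false, then val=8, then res=0, then (i=-2), then res=0, then (j=0), then res=4, then (j=1), then res=8, then (i=-1), then res=8, then (j=0), then res=10, then (j=1), then res=12, then (i=0), then res=12, then (j=0), then res=12, then (j=1), then res=12, then (i=1), then res=12, then (j=0), then res=10, then (j=1), then res=8, then (i=2), then res=8, then (j=0), then res=4, then (j=1), then res=0, then acc=71, then returns 3; revised: cur=-8, then acc=-36, then (not ((acc - c) != (b * 3))) is false, then cur=8, then res=0, then res=0, then res=4, then res=8, then res=8, then (i=0), then res=10, then (i=1), then res=12, then res=12, then (i=0), then res=12, then (i=1), then res=12, then res=12, then (i=0), then res=10, then (i=1), then res=8, then res=8, then (i=0), then res=4, then (i=1), then res=0, then acc=28, then returns 3; agreement on 3.
verdict: equivalent


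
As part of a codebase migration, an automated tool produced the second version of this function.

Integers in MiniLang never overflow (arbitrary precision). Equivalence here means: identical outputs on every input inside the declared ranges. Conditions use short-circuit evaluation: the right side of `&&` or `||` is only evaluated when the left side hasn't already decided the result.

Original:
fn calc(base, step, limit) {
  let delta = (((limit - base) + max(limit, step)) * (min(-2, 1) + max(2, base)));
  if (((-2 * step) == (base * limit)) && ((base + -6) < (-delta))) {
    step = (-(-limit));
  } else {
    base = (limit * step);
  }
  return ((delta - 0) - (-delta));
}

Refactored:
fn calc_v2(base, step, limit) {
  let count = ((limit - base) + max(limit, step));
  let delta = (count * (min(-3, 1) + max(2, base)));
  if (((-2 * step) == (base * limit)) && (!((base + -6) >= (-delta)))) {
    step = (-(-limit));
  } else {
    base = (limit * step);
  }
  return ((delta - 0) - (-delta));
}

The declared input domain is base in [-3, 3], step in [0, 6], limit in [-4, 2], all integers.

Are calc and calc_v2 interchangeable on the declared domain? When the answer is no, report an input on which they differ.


The rewrite breaks on base=-3, step=0, limit=-4, where the results are 0 and 2.
calc: delta := 0 | (((-2 * step) == (base * limit)) && ((base + -6) < (-delta))): false | base := 0 | result 0
calc_v2: count := -1 | delta := 1 | (((-2 * step) == (base * limit)) && (!((base + -6) >= (-delta)))): false | base := 0 | result 2
verdict: not equivalent; witness: base=-3, step=0, limit=-4


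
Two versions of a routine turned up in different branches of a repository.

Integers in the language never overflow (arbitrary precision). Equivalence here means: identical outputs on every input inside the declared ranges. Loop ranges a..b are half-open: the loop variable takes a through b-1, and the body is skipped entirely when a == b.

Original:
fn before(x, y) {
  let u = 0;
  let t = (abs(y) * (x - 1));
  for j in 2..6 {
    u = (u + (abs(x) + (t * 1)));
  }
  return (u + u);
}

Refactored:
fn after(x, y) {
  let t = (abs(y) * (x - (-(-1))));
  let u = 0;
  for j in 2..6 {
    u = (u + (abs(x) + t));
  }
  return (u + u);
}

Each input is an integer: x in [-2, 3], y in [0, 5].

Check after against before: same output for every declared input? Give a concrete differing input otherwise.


Comparing the listings, the differences include: arithmetic usage differs, plus constant usage differs.
Spot check at x=3, y=2 — before: u := 0 | t := 4 | iter j=2: | u := 7 | iter j=3: | u := 14 | iter j=4: | u := 21 | iter j=5: | u := 28 | result 56. after: t := 4 | u := 0 | iter j=2: | u := 7 | iter j=3: | u := 14 | iter j=4: | u := 21 | iter j=5: | u := 28 | result 56. Both give 56.
Every one of the 36 inputs gives matching results.
verdict: equivalent


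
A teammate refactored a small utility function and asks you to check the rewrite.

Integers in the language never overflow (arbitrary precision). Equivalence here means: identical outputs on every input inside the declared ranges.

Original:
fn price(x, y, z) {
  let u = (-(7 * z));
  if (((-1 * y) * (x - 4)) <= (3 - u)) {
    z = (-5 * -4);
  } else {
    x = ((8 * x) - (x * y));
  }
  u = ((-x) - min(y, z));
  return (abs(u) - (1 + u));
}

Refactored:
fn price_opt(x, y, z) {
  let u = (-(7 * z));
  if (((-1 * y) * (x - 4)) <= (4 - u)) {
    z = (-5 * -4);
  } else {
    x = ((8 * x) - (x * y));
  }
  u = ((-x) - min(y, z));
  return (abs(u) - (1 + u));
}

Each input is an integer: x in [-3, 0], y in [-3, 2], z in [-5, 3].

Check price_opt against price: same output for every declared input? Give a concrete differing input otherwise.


The rewrite breaks on x=0, y=1, z=0, where the results are -1 and 1.
price: u := 0 | (((-1 * y) * (x - 4)) <= (3 - u)): false | x := 0 | u := 0 | result -1
price_opt: u := 0 | (((-1 * y) * (x - 4)) <= (4 - u)): true | z := 20 | u := -1 | result 1
verdict: not equivalent; witness: x=0, y=1, z=0


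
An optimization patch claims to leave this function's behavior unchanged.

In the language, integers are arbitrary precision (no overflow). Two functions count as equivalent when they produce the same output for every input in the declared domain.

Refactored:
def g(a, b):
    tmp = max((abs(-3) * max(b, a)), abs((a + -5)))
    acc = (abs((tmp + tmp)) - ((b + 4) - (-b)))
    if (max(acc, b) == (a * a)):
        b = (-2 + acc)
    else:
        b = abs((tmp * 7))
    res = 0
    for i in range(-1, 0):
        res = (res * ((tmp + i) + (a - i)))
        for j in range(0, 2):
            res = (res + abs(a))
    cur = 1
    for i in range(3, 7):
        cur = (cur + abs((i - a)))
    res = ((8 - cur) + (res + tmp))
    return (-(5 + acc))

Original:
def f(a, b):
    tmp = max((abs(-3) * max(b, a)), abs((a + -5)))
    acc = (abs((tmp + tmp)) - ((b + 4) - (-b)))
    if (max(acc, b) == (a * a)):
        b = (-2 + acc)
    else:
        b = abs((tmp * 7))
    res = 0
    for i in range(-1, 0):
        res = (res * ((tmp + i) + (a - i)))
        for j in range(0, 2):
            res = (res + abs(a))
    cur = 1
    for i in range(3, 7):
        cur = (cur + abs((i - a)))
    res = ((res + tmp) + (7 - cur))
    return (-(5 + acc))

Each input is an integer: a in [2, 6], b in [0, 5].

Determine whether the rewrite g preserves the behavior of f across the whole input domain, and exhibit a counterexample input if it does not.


Equivalent. Although `7` became `8`, no input in the stated domain can expose it.
Every one of the 30 inputs gives matching results.
As a probe, take a=6, b=1: f runs tmp=18, then acc=30, then (max(acc, b) == (a * a)) is false, then b=126, then res=0, then (i=-1), then res=0, then (j=0), then res=6, then (j=1), then res=12, then cur=1, then (i=3), then cur=4, then (i=4), then cur=6, then (i=5), then cur=7, then (i=6), then cur=7, then res=30, then returns -35; g runs tmp=18, then acc=30, then (max(acc, b) == (a * a)) is false, then b=126, then res=0, then (i=-1), then res=0, then (j=0), then res=6, then (j=1), then res=12, then cur=1, then (i=3), then cur=4, then (i=4), then cur=6, then (i=5), then cur=7, then (i=6), then cur=7, then res=31, then returns -35; both end at -35.
verdict: equivalent


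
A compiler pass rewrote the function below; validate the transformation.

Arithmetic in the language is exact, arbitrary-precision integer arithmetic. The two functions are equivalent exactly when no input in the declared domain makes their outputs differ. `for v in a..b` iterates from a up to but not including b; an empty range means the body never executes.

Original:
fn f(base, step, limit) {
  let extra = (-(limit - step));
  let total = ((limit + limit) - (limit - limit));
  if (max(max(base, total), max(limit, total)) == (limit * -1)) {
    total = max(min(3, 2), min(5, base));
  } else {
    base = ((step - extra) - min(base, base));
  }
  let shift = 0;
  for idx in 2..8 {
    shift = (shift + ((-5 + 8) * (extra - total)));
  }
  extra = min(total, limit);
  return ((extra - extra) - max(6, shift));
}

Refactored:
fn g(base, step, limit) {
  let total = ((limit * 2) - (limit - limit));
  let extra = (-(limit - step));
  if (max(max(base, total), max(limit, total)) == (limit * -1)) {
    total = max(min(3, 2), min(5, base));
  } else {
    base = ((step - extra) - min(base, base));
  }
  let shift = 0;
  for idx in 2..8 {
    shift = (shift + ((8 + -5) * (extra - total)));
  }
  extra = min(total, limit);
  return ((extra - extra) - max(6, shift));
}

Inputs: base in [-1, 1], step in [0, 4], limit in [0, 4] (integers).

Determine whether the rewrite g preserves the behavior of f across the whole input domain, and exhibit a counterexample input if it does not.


This is a faithful refactor — constant usage differs, and arithmetic usage differs, but the computed results match everywhere.
Tracing base=0, step=2, limit=0: f: extra := 2 | total := 0 | (max(max(base, total), max(limit, total)) == (limit * -1)): true | total := 2 | shift := 0 | iter idx=2: | shift := 0 | iter idx=3: | shift := 0 | iter idx=4: | shift := 0 | iter idx=5: | shift := 0 | iter idx=6: | shift := 0 | iter idx=7: | shift := 0 | extra := 0 | result -6 | g: total := 0 | extra := 2 | (max(max(base, total), max(limit, total)) == (limit * -1)): true | total := 2 | shift := 0 | iter idx=2: | shift := 0 | iter idx=3: | shift := 0 | iter idx=4: | shift := 0 | iter idx=5: | shift := 0 | iter idx=6: | shift := 0 | iter idx=7: | shift := 0 | extra := 0 | result -6 — matching result -6.
Sweeping the whole domain (75 inputs) finds no disagreement.
verdict: equivalent


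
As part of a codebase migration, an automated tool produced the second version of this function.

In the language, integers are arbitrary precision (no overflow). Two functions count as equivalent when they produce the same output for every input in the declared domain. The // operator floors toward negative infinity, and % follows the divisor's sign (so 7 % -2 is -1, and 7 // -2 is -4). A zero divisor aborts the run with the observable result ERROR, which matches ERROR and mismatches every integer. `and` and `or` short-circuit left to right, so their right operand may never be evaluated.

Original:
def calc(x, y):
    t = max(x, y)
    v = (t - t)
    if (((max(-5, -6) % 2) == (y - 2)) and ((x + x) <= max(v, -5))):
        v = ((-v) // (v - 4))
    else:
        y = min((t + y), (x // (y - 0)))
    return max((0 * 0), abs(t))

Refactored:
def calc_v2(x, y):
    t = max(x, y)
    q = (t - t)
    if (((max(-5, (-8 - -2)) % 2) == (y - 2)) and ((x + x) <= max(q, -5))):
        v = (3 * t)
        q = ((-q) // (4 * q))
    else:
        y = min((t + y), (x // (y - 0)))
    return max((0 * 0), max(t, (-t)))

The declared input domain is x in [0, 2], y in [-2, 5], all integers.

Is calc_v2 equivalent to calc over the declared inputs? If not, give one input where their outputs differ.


These are not equivalent — on x=0, y=3 the outputs split (3 vs ERROR).
calc: t becomes 3; next v becomes 0; next (((max(-5, -6) % 2) == (y - 2)) and ((x + x) <= max(v, -5))) evaluates to true; next v becomes 0; next final value 3
calc_v2: t becomes 3; next q becomes 0; next (((max(-5, (-8 - -2)) % 2) == (y - 2)) and ((x + x) <= max(q, -5))) evaluates to true; next v becomes 9; next hits division by zero so the output is ERROR
verdict: not equivalent; witness: x=0, y=3


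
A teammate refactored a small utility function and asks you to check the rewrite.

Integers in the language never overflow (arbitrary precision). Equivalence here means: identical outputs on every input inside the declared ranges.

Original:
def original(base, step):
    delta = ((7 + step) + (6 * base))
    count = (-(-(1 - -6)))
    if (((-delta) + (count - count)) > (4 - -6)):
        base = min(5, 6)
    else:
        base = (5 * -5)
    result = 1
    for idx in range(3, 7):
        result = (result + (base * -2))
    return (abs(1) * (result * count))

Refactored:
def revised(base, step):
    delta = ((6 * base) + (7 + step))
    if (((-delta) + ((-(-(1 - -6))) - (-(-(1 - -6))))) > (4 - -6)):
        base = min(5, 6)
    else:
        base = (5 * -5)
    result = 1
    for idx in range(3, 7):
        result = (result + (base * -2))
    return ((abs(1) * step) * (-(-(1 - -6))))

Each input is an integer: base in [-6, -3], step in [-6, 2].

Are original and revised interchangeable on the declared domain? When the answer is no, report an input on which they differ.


These are not equivalent — on base=-6, step=-6 the outputs split (-273 vs -42).
original: delta := -35 | count := 7 | (((-delta) + (count - count)) > (4 - -6)): true | base := 5 | result := 1 | iter idx=3: | result := -9 | iter idx=4: | result := -19 | iter idx=5: | result := -29 | iter idx=6: | result := -39 | result -273
revised: delta := -35 | (((-delta) + ((-(-(1 - -6))) - (-(-(1 - -6))))) > (4 - -6)): true | base := 5 | result := 1 | iter idx=3: | result := -9 | iter idx=4: | result := -19 | iter idx=5: | result := -29 | iter idx=6: | result := -39 | result -42
verdict: not equivalent; witness: base=-6, step=-6


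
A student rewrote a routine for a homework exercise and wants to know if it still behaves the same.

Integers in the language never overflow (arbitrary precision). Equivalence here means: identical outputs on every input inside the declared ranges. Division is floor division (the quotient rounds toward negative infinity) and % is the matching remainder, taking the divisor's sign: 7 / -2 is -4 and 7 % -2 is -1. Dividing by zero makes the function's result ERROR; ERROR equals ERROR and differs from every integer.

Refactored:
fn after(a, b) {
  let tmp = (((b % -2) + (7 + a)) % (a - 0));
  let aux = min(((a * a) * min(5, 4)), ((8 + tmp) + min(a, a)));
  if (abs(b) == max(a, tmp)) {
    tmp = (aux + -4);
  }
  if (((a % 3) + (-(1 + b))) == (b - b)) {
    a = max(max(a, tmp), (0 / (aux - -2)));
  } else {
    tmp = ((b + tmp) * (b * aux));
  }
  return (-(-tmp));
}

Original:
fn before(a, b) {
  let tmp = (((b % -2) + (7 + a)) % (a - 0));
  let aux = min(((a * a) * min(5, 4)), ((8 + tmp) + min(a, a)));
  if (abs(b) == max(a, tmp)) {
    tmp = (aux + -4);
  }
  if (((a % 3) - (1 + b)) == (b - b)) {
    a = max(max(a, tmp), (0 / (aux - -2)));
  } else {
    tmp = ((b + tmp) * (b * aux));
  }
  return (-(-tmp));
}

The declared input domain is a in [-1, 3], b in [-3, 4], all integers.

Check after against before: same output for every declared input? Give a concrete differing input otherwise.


The two are interchangeable: arithmetic usage differs, and every declared input agrees.
Tracing a=1, b=2: before: tmp = 0; aux = 4; (abs(b) == max(a, tmp)) -> false; (((a % 3) - (1 + b)) == (b - b)) -> false; tmp = 16; return 16 | after: tmp = 0; aux = 4; (abs(b) == max(a, tmp)) -> false; (((a % 3) + (-(1 + b))) == (b - b)) -> false; tmp = 16; return 16 — matching result 16.
Every one of the 40 inputs gives matching results.
verdict: equivalent


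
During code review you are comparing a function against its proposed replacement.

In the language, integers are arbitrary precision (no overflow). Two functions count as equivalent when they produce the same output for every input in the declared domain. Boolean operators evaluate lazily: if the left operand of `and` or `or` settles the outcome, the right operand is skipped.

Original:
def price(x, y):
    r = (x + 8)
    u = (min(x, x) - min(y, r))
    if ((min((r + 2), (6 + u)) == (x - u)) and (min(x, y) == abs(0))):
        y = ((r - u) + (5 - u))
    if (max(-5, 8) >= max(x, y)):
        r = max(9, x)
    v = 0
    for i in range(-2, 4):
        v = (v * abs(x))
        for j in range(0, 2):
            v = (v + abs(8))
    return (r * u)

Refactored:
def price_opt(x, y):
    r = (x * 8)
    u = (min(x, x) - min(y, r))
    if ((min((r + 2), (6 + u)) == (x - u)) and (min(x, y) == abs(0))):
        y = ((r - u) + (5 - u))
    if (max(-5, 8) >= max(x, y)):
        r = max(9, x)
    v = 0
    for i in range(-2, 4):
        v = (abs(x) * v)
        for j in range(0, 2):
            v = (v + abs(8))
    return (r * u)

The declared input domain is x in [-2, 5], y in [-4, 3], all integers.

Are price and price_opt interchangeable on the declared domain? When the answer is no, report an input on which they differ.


Evaluate both at x=-2, y=-4.
price: r := 6 | u := 2 | ((min((r + 2), (6 + u)) == (x - u)) and (min(x, y) == abs(0))): false | (max(-5, 8) >= max(x, y)): true | r := 9 | v := 0 | iter i=-2: | v := 0 | iter j=0: | v := 8 | iter j=1: | v := 16 | iter i=-1: | v := 32 | iter j=0: | v := 40 | iter j=1: | v := 48 | iter i=0: | v := 96 | iter j=0: | v := 104 | iter j=1: | v := 112 | iter i=1: | v := 224 | iter j=0: | v := 232 | iter j=1: | v := 240 | iter i=2: | v := 480 | iter j=0: | v := 488 | iter j=1: | v := 496 | iter i=3: | v := 992 | iter j=0: | v := 1000 | iter j=1: | v := 1008 | result 18
price_opt: r := -16 | u := 14 | ((min((r + 2), (6 + u)) == (x - u)) and (min(x, y) == abs(0))): false | (max(-5, 8) >= max(x, y)): true | r := 9 | v := 0 | iter i=-2: | v := 0 | iter j=0: | v := 8 | iter j=1: | v := 16 | iter i=-1: | v := 32 | iter j=0: | v := 40 | iter j=1: | v := 48 | iter i=0: | v := 96 | iter j=0: | v := 104 | iter j=1: | v := 112 | iter i=1: | v := 224 | iter j=0: | v := 232 | iter j=1: | v := 240 | iter i=2: | v := 480 | iter j=0: | v := 488 | iter j=1: | v := 496 | iter i=3: | v := 992 | iter j=0: | v := 1000 | iter j=1: | v := 1008 | result 126
18 != 126, so the rewrite changes behavior.
verdict: not equivalent; witness: x=-2, y=-4


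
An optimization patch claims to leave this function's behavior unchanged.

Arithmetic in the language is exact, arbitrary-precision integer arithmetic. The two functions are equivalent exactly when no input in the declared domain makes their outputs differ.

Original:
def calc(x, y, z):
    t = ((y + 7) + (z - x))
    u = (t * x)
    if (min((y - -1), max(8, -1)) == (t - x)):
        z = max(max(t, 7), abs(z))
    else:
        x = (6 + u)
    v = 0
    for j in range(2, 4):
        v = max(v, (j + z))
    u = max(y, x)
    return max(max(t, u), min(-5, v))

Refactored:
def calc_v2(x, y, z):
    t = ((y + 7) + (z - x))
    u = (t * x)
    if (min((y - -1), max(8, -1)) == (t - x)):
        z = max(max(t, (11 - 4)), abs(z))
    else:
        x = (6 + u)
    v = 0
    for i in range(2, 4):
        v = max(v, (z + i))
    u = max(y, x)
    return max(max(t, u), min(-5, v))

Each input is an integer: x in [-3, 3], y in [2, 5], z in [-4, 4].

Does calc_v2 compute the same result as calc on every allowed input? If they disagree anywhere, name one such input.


Although constant usage differs; also arithmetic usage differs; also local variable names differ, 252/252 inputs agree.
verdict: equivalent


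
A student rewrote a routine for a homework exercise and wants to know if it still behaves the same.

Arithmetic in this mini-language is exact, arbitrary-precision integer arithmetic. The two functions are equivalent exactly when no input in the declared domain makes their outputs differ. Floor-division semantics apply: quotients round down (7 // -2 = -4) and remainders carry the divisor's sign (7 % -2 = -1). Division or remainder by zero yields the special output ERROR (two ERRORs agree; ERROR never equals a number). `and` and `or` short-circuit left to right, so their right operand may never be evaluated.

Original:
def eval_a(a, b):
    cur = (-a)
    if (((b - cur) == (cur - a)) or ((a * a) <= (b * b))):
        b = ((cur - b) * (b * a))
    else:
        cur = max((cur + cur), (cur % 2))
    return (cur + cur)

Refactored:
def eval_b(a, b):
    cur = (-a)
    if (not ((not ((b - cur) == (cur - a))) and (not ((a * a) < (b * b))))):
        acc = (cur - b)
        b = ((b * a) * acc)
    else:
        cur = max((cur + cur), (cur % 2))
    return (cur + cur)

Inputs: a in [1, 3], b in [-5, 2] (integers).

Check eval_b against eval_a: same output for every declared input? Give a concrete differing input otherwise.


Input a=1, b=-1: -2 from eval_a versus 2 from eval_b.
verdict: not equivalent; witness: a=1, b=-1


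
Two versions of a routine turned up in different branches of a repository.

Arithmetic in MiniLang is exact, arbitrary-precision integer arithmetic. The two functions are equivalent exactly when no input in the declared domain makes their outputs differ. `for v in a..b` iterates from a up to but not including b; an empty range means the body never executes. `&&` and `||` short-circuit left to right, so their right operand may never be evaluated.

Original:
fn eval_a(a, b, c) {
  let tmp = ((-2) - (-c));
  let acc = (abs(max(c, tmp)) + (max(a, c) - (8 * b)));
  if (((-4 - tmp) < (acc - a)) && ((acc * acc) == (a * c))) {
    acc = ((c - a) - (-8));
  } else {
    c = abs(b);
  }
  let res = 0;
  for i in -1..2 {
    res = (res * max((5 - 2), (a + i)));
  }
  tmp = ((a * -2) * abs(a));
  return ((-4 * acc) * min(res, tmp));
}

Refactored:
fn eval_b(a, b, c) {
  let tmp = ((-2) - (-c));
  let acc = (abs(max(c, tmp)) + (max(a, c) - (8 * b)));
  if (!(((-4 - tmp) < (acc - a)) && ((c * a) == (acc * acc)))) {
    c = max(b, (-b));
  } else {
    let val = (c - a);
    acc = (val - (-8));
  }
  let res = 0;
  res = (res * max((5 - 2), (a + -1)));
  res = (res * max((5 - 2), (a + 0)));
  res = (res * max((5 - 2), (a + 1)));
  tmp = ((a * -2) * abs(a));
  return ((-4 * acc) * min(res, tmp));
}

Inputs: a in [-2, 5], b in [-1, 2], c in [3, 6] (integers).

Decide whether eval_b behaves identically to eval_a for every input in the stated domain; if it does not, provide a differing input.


Reading the diff, among the changes: boolean connective usage differs, plus statement counts differ, plus local variable names differ, plus constant usage differs, plus min/max/abs usage differs, plus arithmetic usage differs, plus loop structure differs.
As a probe, take a=3, b=0, c=6: eval_a runs tmp becomes 4; next acc becomes 12; next (((-4 - tmp) < (acc - a)) && ((acc * acc) == (a * c))) evaluates to false; next c becomes 0; next res becomes 0; next at i=-1:; next res becomes 0; next at i=0:; next res becomes 0; next at i=1:; next res becomes 0; next tmp becomes -18; next final value 864; eval_b runs tmp becomes 4; next acc becomes 12; next (!(((-4 - tmp) < (acc - a)) && ((c * a) == (acc * acc)))) evaluates to true; next c becomes 0; next res becomes 0; next res becomes 0; next res becomes 0; next res becomes 0; next tmp becomes -18; next final value 864; both end at 864.
An exhaustive pass over the 128 declared inputs shows identical outputs.
verdict: equivalent
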